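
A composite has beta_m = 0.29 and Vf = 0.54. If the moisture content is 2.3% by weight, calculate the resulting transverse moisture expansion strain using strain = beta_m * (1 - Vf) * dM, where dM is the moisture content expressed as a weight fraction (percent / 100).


dM = 2.3/100 = 0.023
strain = beta_m * (1-Vf) * dM = 0.29 * 0.46 * 0.023 = 0.0030682

0.0030682


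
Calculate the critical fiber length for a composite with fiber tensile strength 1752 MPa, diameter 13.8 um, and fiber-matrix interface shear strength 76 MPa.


Lc = sigma_f * d / (2 * tau_i) = 1752 * 13.8 / (2 * 76) = 159.1 um

159.1 um


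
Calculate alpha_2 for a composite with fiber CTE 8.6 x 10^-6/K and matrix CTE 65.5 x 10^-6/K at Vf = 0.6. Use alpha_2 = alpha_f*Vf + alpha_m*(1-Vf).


alpha_2 = alpha_f*Vf + alpha_m*(1-Vf) = 8.6*0.6 + 65.5*0.4 = 31.4 x 10^-6/K

31.4 x 10^-6/K


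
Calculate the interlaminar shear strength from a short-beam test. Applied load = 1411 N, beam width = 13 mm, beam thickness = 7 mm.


ILSS = 3F/(4bh) = 3*1411/(4*13*7) = 11.63 MPa

11.63 MPa


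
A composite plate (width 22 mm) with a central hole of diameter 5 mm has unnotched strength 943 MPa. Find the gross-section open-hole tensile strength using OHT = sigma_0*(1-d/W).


OHT = sigma_0*(1-d/W) = 943*(1-5/22) = 728.7 MPa

728.7 MPa


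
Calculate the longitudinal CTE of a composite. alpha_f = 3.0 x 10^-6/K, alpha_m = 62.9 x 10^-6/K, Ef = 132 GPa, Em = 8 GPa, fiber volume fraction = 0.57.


E1 = Ef*Vf + Em*(1-Vf) = 78.68
alpha_1 = (alpha_f*Ef*Vf + alpha_m*Em*(1-Vf))/E1 = 5.62 x 10^-6/K

5.62 x 10^-6/K


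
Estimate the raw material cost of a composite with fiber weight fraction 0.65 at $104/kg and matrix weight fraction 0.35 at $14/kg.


Cost = cost_f*Wf + cost_m*Wm = 104*0.65 + 14*0.35 = $72.5/kg

$72.5/kg


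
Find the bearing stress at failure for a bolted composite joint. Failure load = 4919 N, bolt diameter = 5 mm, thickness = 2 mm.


sigma_br = F/(d*h) = 4919/(5*2) = 491.9 MPa

491.9 MPa


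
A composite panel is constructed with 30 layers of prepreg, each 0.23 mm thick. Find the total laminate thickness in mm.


h = n * t_ply = 30 * 0.23 = 6.9 mm

6.9 mm


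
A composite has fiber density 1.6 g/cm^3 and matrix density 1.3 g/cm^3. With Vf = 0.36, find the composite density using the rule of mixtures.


rho_c = rho_f*Vf + rho_m*(1-Vf) = 1.6*0.36 + 1.3*0.64 = 1.408 g/cm^3

1.408 g/cm^3


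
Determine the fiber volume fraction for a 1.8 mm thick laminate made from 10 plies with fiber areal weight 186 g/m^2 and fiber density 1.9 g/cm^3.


Vf = n * FAW / (rho_f * h * 1000) = 10 * 186 / (1.9 * 1.8 * 1000) = 0.5439

0.5439


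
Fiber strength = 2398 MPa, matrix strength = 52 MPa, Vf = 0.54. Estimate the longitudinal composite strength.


sigma_1 = sigma_f*Vf + sigma_m*(1-Vf) = 2398*0.54 + 52*0.46 = 1318.8 MPa

1318.8 MPa


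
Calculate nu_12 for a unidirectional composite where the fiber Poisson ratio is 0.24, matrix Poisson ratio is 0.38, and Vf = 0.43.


nu_12 = nu_f*Vf + nu_m*(1-Vf) = 0.24*0.43 + 0.38*0.57 = 0.3198

0.3198


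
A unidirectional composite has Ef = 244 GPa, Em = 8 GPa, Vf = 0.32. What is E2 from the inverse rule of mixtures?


1/E2 = Vf/Ef + (1-Vf)/Em = 0.32/244 + 0.68/8
E2 = 11.59 GPa

11.59 GPa


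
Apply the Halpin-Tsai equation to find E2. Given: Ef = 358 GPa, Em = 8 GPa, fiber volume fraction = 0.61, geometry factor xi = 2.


eta = (Ef/Em - 1)/(Ef/Em + xi) = (44.75 - 1)/(44.75 + 2) = 0.9358
E2 = Em*(1+xi*eta*Vf)/(1-eta*Vf) = 39.93 GPa

39.93 GPa


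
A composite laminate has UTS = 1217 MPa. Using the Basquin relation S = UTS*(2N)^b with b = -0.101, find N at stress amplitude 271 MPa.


N = 0.5 * (S/UTS)^(1/b) = 0.5 * (271/1217)^(1/-0.101) = 1.4375e+06 cycles

1.4375e+06 cycles


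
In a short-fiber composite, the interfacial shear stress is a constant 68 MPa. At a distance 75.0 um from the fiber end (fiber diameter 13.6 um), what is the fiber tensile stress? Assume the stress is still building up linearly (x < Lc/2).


Force balance: sigma_f * (pi*d^2/4) = tau * (pi*d) * x  ->  sigma_f = 4 * tau * x / d
sigma_f = 4 * 68 * 75.0 / 13.6 = 1500.0 MPa

1500.0 MPa


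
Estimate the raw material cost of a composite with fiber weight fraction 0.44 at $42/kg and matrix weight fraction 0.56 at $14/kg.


Cost = cost_f*Wf + cost_m*Wm = 42*0.44 + 14*0.56 = $26.32/kg

$26.32/kg


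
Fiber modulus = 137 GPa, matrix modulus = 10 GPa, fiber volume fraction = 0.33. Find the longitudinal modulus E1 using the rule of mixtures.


E1 = Ef*Vf + Em*(1-Vf) = 137*0.33 + 10*0.67 = 51.91 GPa

51.91 GPa


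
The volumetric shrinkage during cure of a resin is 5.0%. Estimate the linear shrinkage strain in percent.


Linear shrinkage ≈ vol_shrink/3 = 5.0/3 = 1.667%

1.667%


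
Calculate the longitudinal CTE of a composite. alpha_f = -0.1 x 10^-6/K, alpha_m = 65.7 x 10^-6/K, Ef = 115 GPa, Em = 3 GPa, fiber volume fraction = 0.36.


E1 = Ef*Vf + Em*(1-Vf) = 43.32
alpha_1 = (alpha_f*Ef*Vf + alpha_m*Em*(1-Vf))/E1 = 2.82 x 10^-6/K

2.82 x 10^-6/K


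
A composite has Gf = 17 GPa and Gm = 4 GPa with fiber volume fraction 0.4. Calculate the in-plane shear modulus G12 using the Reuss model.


1/G12 = Vf/Gf + (1-Vf)/Gm = 0.4/17 + 0.6/4
G12 = 5.76 GPa

5.76 GPa


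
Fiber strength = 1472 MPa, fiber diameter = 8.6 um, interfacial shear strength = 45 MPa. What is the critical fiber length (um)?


Lc = sigma_f * d / (2 * tau_i) = 1472 * 8.6 / (2 * 45) = 140.7 um

140.7 um


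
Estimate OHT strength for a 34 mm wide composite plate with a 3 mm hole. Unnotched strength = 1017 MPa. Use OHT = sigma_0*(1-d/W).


OHT = sigma_0*(1-d/W) = 1017*(1-3/34) = 927.3 MPa

927.3 MPa


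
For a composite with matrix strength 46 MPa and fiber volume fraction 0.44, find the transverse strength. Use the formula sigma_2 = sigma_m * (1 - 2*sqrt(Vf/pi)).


factor = 1 - 2*sqrt(0.44/pi) = 0.2515
sigma_2 = 46 * 0.2515 = 11.57 MPa

11.57 MPa


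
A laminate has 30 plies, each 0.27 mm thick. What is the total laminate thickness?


h = n * t_ply = 30 * 0.27 = 8.1 mm

8.1 mm


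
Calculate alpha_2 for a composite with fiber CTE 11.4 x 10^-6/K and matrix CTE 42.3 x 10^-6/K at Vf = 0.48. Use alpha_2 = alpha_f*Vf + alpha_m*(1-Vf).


alpha_2 = alpha_f*Vf + alpha_m*(1-Vf) = 11.4*0.48 + 42.3*0.52 = 27.5 x 10^-6/K

27.5 x 10^-6/K


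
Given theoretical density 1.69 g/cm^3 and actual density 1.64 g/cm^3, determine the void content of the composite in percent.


Void% = (rho_theo - rho_actual)/rho_theo * 100 = (1.69 - 1.64)/1.69 * 100 = 2.96%

2.96%


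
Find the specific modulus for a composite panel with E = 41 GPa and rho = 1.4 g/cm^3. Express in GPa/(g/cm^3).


Specific stiffness = E/rho = 41/1.4 = 29.3 GPa/(g/cm^3)

29.3 GPa/(g/cm^3)


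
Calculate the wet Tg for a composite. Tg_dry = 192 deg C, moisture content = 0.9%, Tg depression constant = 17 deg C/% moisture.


Tg_wet = Tg_dry - k*moisture = 192 - 17*0.9 = 176.7 deg C

176.7 deg C


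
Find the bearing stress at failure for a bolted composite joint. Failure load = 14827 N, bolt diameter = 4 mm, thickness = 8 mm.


sigma_br = F/(d*h) = 14827/(4*8) = 463.3 MPa

463.3 MPa


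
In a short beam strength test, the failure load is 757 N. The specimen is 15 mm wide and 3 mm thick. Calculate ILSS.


ILSS = 3F/(4bh) = 3*757/(4*15*3) = 12.62 MPa

12.62 MPa


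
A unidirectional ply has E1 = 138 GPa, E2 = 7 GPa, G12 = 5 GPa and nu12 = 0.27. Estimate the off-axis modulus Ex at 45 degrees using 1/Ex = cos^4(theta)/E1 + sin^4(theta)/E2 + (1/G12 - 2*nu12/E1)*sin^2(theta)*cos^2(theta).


cos^4(45) = 0.25, sin^4(45) = 0.25, sin^2(45)*cos^2(45) = 0.25
1/G12 - 2*nu12/E1 = 1/5 - 2*0.27/138 = 0.196087 GPa^-1
1/Ex = 0.25/138 + 0.25/7 + 0.196087*0.25 = 0.0865476 GPa^-1
Ex = 11.55 GPa

11.55 GPa


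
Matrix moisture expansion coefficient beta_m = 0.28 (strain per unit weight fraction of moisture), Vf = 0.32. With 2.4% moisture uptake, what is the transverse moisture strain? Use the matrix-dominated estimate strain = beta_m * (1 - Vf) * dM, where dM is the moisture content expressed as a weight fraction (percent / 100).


dM = 2.4/100 = 0.024
strain = beta_m * (1-Vf) * dM = 0.28 * 0.68 * 0.024 = 0.0045696

0.0045696


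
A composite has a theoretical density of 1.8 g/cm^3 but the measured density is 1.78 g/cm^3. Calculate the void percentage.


Void% = (rho_theo - rho_actual)/rho_theo * 100 = (1.8 - 1.78)/1.8 * 100 = 1.11%

1.11%


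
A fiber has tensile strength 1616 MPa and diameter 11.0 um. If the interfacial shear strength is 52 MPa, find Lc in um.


Lc = sigma_f * d / (2 * tau_i) = 1616 * 11.0 / (2 * 52) = 170.9 um

170.9 um


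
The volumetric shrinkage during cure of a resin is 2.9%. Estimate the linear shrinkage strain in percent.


Linear shrinkage ≈ vol_shrink/3 = 2.9/3 = 0.967%

0.967%


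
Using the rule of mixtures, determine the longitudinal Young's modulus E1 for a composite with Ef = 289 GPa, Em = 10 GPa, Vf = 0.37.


E1 = Ef*Vf + Em*(1-Vf) = 289*0.37 + 10*0.63 = 113.23 GPa

113.23 GPa


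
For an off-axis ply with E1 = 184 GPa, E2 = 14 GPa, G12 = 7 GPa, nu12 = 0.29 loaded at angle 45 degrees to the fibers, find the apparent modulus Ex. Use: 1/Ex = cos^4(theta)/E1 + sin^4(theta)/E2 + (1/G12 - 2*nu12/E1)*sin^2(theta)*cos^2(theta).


cos^4(45) = 0.25, sin^4(45) = 0.25, sin^2(45)*cos^2(45) = 0.25
1/G12 - 2*nu12/E1 = 1/7 - 2*0.29/184 = 0.139705 GPa^-1
1/Ex = 0.25/184 + 0.25/14 + 0.139705*0.25 = 0.0541421 GPa^-1
Ex = 18.47 GPa

18.47 GPa


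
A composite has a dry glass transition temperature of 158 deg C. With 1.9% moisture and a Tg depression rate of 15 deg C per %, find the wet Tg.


Tg_wet = Tg_dry - k*moisture = 158 - 15*1.9 = 129.5 deg C

129.5 deg C


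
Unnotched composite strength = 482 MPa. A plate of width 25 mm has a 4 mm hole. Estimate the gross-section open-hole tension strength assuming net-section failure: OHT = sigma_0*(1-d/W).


OHT = sigma_0*(1-d/W) = 482*(1-4/25) = 404.9 MPa

404.9 MPa


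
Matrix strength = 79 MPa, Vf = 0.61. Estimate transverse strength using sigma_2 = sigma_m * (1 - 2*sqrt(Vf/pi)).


factor = 1 - 2*sqrt(0.61/pi) = 0.1187
sigma_2 = 79 * 0.1187 = 9.38 MPa

9.38 MPa


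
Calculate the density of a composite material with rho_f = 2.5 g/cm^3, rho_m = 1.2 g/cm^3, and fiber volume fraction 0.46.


rho_c = rho_f*Vf + rho_m*(1-Vf) = 2.5*0.46 + 1.2*0.54 = 1.798 g/cm^3

1.798 g/cm^3


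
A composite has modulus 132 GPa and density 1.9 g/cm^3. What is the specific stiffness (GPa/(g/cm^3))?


Specific stiffness = E/rho = 132/1.9 = 69.5 GPa/(g/cm^3)

69.5 GPa/(g/cm^3)


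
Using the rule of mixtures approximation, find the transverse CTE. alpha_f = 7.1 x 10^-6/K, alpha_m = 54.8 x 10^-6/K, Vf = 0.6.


alpha_2 = alpha_f*Vf + alpha_m*(1-Vf) = 7.1*0.6 + 54.8*0.4 = 26.2 x 10^-6/K

26.2 x 10^-6/K


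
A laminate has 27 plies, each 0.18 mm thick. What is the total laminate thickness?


h = n * t_ply = 27 * 0.18 = 4.86 mm

4.86 mm


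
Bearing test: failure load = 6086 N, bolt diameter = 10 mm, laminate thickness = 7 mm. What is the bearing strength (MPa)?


sigma_br = F/(d*h) = 6086/(10*7) = 86.9 MPa

86.9 MPa


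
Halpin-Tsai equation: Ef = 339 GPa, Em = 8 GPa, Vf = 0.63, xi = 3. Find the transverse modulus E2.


eta = (Ef/Em - 1)/(Ef/Em + xi) = (42.375 - 1)/(42.375 + 3) = 0.9118
E2 = Em*(1+xi*eta*Vf)/(1-eta*Vf) = 51.2 GPa

51.2 GPa


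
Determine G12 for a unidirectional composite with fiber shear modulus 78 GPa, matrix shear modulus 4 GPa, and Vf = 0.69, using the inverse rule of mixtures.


1/G12 = Vf/Gf + (1-Vf)/Gm = 0.69/78 + 0.31/4
G12 = 11.58 GPa

11.58 GPa


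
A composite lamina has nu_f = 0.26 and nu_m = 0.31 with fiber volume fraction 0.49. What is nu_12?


nu_12 = nu_f*Vf + nu_m*(1-Vf) = 0.26*0.49 + 0.31*0.51 = 0.2855

0.2855


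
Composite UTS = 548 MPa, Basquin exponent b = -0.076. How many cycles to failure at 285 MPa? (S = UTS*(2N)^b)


N = 0.5 * (S/UTS)^(1/b) = 0.5 * (285/548)^(1/-0.076) = 2722.4884 cycles

2722.4884 cycles


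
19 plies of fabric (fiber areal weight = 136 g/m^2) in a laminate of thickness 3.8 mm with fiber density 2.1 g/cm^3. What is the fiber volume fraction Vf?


Vf = n * FAW / (rho_f * h * 1000) = 19 * 136 / (2.1 * 3.8 * 1000) = 0.3238

0.3238


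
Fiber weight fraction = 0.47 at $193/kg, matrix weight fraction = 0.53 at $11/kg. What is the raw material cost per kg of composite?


Cost = cost_f*Wf + cost_m*Wm = 193*0.47 + 11*0.53 = $96.54/kg

$96.54/kg


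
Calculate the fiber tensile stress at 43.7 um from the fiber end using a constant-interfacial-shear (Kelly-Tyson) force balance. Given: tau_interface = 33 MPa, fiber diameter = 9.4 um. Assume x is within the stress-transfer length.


Force balance: sigma_f * (pi*d^2/4) = tau * (pi*d) * x  ->  sigma_f = 4 * tau * x / d
sigma_f = 4 * 33 * 43.7 / 9.4 = 613.7 MPa

613.7 MPa


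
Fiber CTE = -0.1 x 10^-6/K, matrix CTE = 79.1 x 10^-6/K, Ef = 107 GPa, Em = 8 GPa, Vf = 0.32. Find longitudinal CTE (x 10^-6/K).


E1 = Ef*Vf + Em*(1-Vf) = 39.68
alpha_1 = (alpha_f*Ef*Vf + alpha_m*Em*(1-Vf))/E1 = 10.76 x 10^-6/K

10.76 x 10^-6/K


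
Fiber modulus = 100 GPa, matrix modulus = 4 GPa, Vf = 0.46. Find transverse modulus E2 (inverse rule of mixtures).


1/E2 = Vf/Ef + (1-Vf)/Em = 0.46/100 + 0.54/4
E2 = 7.16 GPa

7.16 GPa


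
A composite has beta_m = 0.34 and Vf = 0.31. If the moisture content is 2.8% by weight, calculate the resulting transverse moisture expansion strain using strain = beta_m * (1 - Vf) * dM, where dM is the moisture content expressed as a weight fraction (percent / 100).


dM = 2.8/100 = 0.028
strain = beta_m * (1-Vf) * dM = 0.34 * 0.69 * 0.028 = 0.0065688

0.0065688


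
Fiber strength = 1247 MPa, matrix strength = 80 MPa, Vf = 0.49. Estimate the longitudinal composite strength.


sigma_1 = sigma_f*Vf + sigma_m*(1-Vf) = 1247*0.49 + 80*0.51 = 651.8 MPa

651.8 MPa


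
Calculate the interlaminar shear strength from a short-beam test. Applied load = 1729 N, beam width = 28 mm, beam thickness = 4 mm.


ILSS = 3F/(4bh) = 3*1729/(4*28*4) = 11.58 MPa

11.58 MPa


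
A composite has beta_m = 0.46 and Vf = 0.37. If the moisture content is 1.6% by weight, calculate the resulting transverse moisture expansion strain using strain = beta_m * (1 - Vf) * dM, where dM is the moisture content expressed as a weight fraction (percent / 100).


dM = 1.6/100 = 0.016
strain = beta_m * (1-Vf) * dM = 0.46 * 0.63 * 0.016 = 0.0046368

0.0046368


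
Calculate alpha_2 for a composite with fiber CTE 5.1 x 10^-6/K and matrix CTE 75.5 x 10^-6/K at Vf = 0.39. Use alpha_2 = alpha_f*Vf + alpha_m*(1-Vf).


alpha_2 = alpha_f*Vf + alpha_m*(1-Vf) = 5.1*0.39 + 75.5*0.61 = 48.0 x 10^-6/K

48.0 x 10^-6/K


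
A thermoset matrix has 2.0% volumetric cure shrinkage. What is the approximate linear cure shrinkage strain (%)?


Linear shrinkage ≈ vol_shrink/3 = 2.0/3 = 0.667%

0.667%


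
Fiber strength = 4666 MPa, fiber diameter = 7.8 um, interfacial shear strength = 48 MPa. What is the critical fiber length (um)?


Lc = sigma_f * d / (2 * tau_i) = 4666 * 7.8 / (2 * 48) = 379.1 um

379.1 um


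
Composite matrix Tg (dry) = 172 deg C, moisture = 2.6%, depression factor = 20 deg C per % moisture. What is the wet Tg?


Tg_wet = Tg_dry - k*moisture = 172 - 20*2.6 = 120.0 deg C

120.0 deg C


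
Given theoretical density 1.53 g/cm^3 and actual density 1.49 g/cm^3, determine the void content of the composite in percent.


Void% = (rho_theo - rho_actual)/rho_theo * 100 = (1.53 - 1.49)/1.53 * 100 = 2.61%

2.61%


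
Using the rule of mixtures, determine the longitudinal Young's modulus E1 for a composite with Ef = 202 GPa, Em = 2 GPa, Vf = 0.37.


E1 = Ef*Vf + Em*(1-Vf) = 202*0.37 + 2*0.63 = 76.0 GPa

76.0 GPa


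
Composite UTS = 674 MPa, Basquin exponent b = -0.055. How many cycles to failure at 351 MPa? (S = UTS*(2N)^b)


N = 0.5 * (S/UTS)^(1/b) = 0.5 * (351/674)^(1/-0.055) = 70931.4328 cycles

70931.4328 cycles


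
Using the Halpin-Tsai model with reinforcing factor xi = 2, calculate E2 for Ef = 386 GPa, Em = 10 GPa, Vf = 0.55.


eta = (Ef/Em - 1)/(Ef/Em + xi) = (38.6 - 1)/(38.6 + 2) = 0.9261
E2 = Em*(1+xi*eta*Vf)/(1-eta*Vf) = 41.14 GPa

41.14 GPa


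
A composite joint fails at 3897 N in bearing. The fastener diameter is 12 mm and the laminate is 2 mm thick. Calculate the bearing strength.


sigma_br = F/(d*h) = 3897/(12*2) = 162.4 MPa

162.4 MPa


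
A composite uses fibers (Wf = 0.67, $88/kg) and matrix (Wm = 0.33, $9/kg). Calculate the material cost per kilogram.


Cost = cost_f*Wf + cost_m*Wm = 88*0.67 + 9*0.33 = $61.93/kg

$61.93/kg


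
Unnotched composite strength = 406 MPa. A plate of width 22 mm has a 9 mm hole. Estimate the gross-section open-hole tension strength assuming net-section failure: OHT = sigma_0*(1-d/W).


OHT = sigma_0*(1-d/W) = 406*(1-9/22) = 239.9 MPa

239.9 MPa


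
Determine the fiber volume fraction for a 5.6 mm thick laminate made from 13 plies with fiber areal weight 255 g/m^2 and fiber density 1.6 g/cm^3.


Vf = n * FAW / (rho_f * h * 1000) = 13 * 255 / (1.6 * 5.6 * 1000) = 0.37

0.37


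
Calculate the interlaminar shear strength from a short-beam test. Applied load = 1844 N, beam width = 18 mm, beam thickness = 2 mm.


ILSS = 3F/(4bh) = 3*1844/(4*18*2) = 38.42 MPa

38.42 MPa


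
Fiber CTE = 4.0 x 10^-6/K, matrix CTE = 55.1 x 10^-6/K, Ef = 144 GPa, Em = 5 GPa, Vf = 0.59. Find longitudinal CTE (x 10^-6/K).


E1 = Ef*Vf + Em*(1-Vf) = 87.01
alpha_1 = (alpha_f*Ef*Vf + alpha_m*Em*(1-Vf))/E1 = 5.2 x 10^-6/K

5.2 x 10^-6/K


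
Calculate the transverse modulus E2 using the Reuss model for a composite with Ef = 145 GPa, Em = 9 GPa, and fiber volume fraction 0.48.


1/E2 = Vf/Ef + (1-Vf)/Em = 0.48/145 + 0.52/9
E2 = 16.37 GPa

16.37 GPa


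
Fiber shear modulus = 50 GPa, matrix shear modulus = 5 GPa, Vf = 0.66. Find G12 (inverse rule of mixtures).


1/G12 = Vf/Gf + (1-Vf)/Gm = 0.66/50 + 0.34/5
G12 = 12.32 GPa

12.32 GPa


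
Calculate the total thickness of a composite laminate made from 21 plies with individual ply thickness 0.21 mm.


h = n * t_ply = 21 * 0.21 = 4.41 mm

4.41 mm


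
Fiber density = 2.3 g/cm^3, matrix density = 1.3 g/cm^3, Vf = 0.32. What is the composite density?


rho_c = rho_f*Vf + rho_m*(1-Vf) = 2.3*0.32 + 1.3*0.68 = 1.62 g/cm^3

1.62 g/cm^3


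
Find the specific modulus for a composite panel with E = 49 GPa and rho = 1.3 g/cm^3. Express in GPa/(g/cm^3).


Specific stiffness = E/rho = 49/1.3 = 37.7 GPa/(g/cm^3)

37.7 GPa/(g/cm^3)


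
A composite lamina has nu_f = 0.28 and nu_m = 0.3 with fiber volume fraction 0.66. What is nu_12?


nu_12 = nu_f*Vf + nu_m*(1-Vf) = 0.28*0.66 + 0.3*0.34 = 0.2868

0.2868


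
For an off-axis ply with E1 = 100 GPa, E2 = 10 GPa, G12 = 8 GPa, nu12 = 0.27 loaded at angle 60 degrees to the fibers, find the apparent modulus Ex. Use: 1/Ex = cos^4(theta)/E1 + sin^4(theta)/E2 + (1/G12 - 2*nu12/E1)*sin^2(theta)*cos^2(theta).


cos^4(60) = 0.0625, sin^4(60) = 0.5625, sin^2(60)*cos^2(60) = 0.1875
1/G12 - 2*nu12/E1 = 1/8 - 2*0.27/100 = 0.1196 GPa^-1
1/Ex = 0.0625/100 + 0.5625/10 + 0.1196*0.1875 = 0.0793 GPa^-1
Ex = 12.61 GPa

12.61 GPa


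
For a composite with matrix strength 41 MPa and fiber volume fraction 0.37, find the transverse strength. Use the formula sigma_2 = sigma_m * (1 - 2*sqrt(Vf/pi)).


factor = 1 - 2*sqrt(0.37/pi) = 0.3136
sigma_2 = 41 * 0.3136 = 12.86 MPa

12.86 MPa


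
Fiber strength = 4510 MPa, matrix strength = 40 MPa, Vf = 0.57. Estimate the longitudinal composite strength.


sigma_1 = sigma_f*Vf + sigma_m*(1-Vf) = 4510*0.57 + 40*0.43 = 2587.9 MPa

2587.9 MPa


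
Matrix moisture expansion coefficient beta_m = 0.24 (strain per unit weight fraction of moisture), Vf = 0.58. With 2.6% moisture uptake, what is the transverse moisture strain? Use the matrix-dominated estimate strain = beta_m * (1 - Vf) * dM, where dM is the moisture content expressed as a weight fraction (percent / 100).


dM = 2.6/100 = 0.026
strain = beta_m * (1-Vf) * dM = 0.24 * 0.42 * 0.026 = 0.0026208

0.0026208


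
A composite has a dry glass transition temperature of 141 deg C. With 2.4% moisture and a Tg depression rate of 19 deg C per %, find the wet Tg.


Tg_wet = Tg_dry - k*moisture = 141 - 19*2.4 = 95.4 deg C

95.4 deg C


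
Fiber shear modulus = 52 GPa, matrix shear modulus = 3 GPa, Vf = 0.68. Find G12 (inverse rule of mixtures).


1/G12 = Vf/Gf + (1-Vf)/Gm = 0.68/52 + 0.32/3
G12 = 8.35 GPa

8.35 GPa


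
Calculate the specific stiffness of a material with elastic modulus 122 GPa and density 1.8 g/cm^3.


Specific stiffness = E/rho = 122/1.8 = 67.8 GPa/(g/cm^3)

67.8 GPa/(g/cm^3)


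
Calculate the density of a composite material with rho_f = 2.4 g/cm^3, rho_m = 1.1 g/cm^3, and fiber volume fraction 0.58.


rho_c = rho_f*Vf + rho_m*(1-Vf) = 2.4*0.58 + 1.1*0.42 = 1.854 g/cm^3

1.854 g/cm^3


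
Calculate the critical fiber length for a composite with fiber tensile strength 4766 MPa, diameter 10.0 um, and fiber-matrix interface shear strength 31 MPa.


Lc = sigma_f * d / (2 * tau_i) = 4766 * 10.0 / (2 * 31) = 768.7 um

768.7 um


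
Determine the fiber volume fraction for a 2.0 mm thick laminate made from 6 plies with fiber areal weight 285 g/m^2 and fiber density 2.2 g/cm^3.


Vf = n * FAW / (rho_f * h * 1000) = 6 * 285 / (2.2 * 2.0 * 1000) = 0.3886

0.3886


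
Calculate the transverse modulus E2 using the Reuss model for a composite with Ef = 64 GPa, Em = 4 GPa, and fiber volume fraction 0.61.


1/E2 = Vf/Ef + (1-Vf)/Em = 0.61/64 + 0.39/4
E2 = 9.34 GPa

9.34 GPa


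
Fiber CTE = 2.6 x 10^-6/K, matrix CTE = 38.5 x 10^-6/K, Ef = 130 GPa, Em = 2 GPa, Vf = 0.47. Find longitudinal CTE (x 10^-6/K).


E1 = Ef*Vf + Em*(1-Vf) = 62.16
alpha_1 = (alpha_f*Ef*Vf + alpha_m*Em*(1-Vf))/E1 = 3.21 x 10^-6/K

3.21 x 10^-6/K


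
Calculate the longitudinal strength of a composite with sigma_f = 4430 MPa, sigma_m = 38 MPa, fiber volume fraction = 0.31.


sigma_1 = sigma_f*Vf + sigma_m*(1-Vf) = 4430*0.31 + 38*0.69 = 1399.5 MPa

1399.5 MPa


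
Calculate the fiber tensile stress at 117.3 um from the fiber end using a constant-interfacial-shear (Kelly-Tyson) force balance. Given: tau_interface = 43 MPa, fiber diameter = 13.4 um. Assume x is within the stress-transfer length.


Force balance: sigma_f * (pi*d^2/4) = tau * (pi*d) * x  ->  sigma_f = 4 * tau * x / d
sigma_f = 4 * 43 * 117.3 / 13.4 = 1505.6 MPa

1505.6 MPa


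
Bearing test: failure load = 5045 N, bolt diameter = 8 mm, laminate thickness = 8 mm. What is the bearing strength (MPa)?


sigma_br = F/(d*h) = 5045/(8*8) = 78.8 MPa

78.8 MPa


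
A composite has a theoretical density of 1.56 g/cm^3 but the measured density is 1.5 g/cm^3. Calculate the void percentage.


Void% = (rho_theo - rho_actual)/rho_theo * 100 = (1.56 - 1.5)/1.56 * 100 = 3.85%

3.85%


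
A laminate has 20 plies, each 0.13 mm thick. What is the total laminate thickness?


h = n * t_ply = 20 * 0.13 = 2.6 mm

2.6 mm


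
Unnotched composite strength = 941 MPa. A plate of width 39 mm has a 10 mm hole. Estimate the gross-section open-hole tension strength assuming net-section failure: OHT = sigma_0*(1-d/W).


OHT = sigma_0*(1-d/W) = 941*(1-10/39) = 699.7 MPa

699.7 MPa


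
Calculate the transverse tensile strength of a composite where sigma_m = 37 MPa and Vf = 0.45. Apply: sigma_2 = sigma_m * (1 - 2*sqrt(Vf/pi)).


factor = 1 - 2*sqrt(0.45/pi) = 0.2431
sigma_2 = 37 * 0.2431 = 8.99 MPa

8.99 MPa


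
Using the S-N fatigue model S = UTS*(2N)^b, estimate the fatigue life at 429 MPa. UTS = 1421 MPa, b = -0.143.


N = 0.5 * (S/UTS)^(1/b) = 0.5 * (429/1421)^(1/-0.143) = 2169.1530 cycles

2169.1530 cycles


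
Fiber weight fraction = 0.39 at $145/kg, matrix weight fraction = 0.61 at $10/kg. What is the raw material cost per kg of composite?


Cost = cost_f*Wf + cost_m*Wm = 145*0.39 + 10*0.61 = $62.65/kg

$62.65/kg


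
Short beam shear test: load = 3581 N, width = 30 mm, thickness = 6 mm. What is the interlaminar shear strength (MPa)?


ILSS = 3F/(4bh) = 3*3581/(4*30*6) = 14.92 MPa

14.92 MPa


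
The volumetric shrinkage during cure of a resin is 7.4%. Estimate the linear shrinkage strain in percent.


Linear shrinkage ≈ vol_shrink/3 = 7.4/3 = 2.467%

2.467%


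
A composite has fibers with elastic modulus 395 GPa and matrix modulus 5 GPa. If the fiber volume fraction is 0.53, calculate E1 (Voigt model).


E1 = Ef*Vf + Em*(1-Vf) = 395*0.53 + 5*0.47 = 211.7 GPa

211.7 GPa


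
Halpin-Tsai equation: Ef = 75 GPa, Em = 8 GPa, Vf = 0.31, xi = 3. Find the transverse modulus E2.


eta = (Ef/Em - 1)/(Ef/Em + xi) = (9.375 - 1)/(9.375 + 3) = 0.6768
E2 = Em*(1+xi*eta*Vf)/(1-eta*Vf) = 16.5 GPa

16.5 GPa


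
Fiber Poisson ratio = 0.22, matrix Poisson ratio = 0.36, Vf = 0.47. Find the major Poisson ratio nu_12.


nu_12 = nu_f*Vf + nu_m*(1-Vf) = 0.22*0.47 + 0.36*0.53 = 0.2942

0.2942


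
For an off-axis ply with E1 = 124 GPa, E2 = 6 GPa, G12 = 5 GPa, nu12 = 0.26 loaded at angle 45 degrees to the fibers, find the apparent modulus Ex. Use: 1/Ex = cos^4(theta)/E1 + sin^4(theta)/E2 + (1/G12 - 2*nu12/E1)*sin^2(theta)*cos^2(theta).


cos^4(45) = 0.25, sin^4(45) = 0.25, sin^2(45)*cos^2(45) = 0.25
1/G12 - 2*nu12/E1 = 1/5 - 2*0.26/124 = 0.195806 GPa^-1
1/Ex = 0.25/124 + 0.25/6 + 0.195806*0.25 = 0.0926344 GPa^-1
Ex = 10.8 GPa

10.8 GPa


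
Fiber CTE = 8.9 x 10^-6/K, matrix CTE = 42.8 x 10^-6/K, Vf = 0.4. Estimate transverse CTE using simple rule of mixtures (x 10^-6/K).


alpha_2 = alpha_f*Vf + alpha_m*(1-Vf) = 8.9*0.4 + 42.8*0.6 = 29.2 x 10^-6/K

29.2 x 10^-6/K


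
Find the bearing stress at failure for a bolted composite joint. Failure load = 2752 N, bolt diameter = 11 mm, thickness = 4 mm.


sigma_br = F/(d*h) = 2752/(11*4) = 62.5 MPa

62.5 MPa


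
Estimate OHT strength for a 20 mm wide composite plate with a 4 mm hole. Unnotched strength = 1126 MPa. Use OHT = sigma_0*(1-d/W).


OHT = sigma_0*(1-d/W) = 1126*(1-4/20) = 900.8 MPa

900.8 MPa


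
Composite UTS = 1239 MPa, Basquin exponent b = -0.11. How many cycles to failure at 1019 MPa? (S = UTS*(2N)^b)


N = 0.5 * (S/UTS)^(1/b) = 0.5 * (1019/1239)^(1/-0.11) = 2.9564 cycles

2.9564 cycles


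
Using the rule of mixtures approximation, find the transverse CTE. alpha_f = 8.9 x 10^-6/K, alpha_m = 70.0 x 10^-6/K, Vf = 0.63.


alpha_2 = alpha_f*Vf + alpha_m*(1-Vf) = 8.9*0.63 + 70.0*0.37 = 31.5 x 10^-6/K

31.5 x 10^-6/K


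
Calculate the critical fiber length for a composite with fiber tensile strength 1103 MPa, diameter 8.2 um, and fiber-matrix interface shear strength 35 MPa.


Lc = sigma_f * d / (2 * tau_i) = 1103 * 8.2 / (2 * 35) = 129.2 um

129.2 um


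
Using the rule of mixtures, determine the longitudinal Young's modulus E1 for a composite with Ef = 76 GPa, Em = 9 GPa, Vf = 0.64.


E1 = Ef*Vf + Em*(1-Vf) = 76*0.64 + 9*0.36 = 51.88 GPa

51.88 GPa


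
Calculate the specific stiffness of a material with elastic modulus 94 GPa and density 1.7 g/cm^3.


Specific stiffness = E/rho = 94/1.7 = 55.3 GPa/(g/cm^3)

55.3 GPa/(g/cm^3)


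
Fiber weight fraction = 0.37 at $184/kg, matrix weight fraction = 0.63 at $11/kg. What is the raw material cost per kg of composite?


Cost = cost_f*Wf + cost_m*Wm = 184*0.37 + 11*0.63 = $75.01/kg

$75.01/kg


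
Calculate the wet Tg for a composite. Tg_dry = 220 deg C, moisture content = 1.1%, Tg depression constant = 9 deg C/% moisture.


Tg_wet = Tg_dry - k*moisture = 220 - 9*1.1 = 210.1 deg C

210.1 deg C


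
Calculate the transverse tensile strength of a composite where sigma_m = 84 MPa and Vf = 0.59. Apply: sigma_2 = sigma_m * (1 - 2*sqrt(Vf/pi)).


factor = 1 - 2*sqrt(0.59/pi) = 0.1333
sigma_2 = 84 * 0.1333 = 11.2 MPa

11.2 MPa


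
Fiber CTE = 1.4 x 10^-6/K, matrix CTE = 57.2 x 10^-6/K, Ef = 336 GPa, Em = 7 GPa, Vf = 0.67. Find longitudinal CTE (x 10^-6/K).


E1 = Ef*Vf + Em*(1-Vf) = 227.43
alpha_1 = (alpha_f*Ef*Vf + alpha_m*Em*(1-Vf))/E1 = 1.97 x 10^-6/K

1.97 x 10^-6/K


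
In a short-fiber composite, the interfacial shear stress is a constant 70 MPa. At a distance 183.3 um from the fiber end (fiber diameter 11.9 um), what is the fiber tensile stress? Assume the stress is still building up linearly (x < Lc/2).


Force balance: sigma_f * (pi*d^2/4) = tau * (pi*d) * x  ->  sigma_f = 4 * tau * x / d
sigma_f = 4 * 70 * 183.3 / 11.9 = 4312.9 MPa

4312.9 MPa


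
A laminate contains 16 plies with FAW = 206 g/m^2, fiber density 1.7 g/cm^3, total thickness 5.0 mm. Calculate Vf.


Vf = n * FAW / (rho_f * h * 1000) = 16 * 206 / (1.7 * 5.0 * 1000) = 0.3878

0.3878


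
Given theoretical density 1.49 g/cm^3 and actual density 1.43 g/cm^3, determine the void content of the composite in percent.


Void% = (rho_theo - rho_actual)/rho_theo * 100 = (1.49 - 1.43)/1.49 * 100 = 4.03%

4.03%


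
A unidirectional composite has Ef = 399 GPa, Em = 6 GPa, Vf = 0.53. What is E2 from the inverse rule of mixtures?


1/E2 = Vf/Ef + (1-Vf)/Em = 0.53/399 + 0.47/6
E2 = 12.55 GPa

12.55 GPa


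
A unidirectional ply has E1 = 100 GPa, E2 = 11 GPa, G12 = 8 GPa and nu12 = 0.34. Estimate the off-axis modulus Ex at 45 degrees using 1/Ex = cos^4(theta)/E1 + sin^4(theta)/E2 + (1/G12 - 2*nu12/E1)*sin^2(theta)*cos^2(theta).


cos^4(45) = 0.25, sin^4(45) = 0.25, sin^2(45)*cos^2(45) = 0.25
1/G12 - 2*nu12/E1 = 1/8 - 2*0.34/100 = 0.1182 GPa^-1
1/Ex = 0.25/100 + 0.25/11 + 0.1182*0.25 = 0.0547773 GPa^-1
Ex = 18.26 GPa

18.26 GPa


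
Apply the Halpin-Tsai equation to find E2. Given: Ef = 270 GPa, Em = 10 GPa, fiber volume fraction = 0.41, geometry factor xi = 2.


eta = (Ef/Em - 1)/(Ef/Em + xi) = (27.0 - 1)/(27.0 + 2) = 0.8966
E2 = Em*(1+xi*eta*Vf)/(1-eta*Vf) = 27.44 GPa

27.44 GPa


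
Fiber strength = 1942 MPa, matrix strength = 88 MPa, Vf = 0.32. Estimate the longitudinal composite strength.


sigma_1 = sigma_f*Vf + sigma_m*(1-Vf) = 1942*0.32 + 88*0.68 = 681.3 MPa

681.3 MPa


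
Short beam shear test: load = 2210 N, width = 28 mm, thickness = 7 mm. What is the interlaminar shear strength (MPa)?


ILSS = 3F/(4bh) = 3*2210/(4*28*7) = 8.46 MPa

8.46 MPa


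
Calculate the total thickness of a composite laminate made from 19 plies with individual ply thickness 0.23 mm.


h = n * t_ply = 19 * 0.23 = 4.37 mm

4.37 mm


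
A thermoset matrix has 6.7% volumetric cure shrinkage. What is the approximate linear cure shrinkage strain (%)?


Linear shrinkage ≈ vol_shrink/3 = 6.7/3 = 2.233%

2.233%


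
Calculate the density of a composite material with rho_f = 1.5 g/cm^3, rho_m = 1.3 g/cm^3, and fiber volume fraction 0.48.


rho_c = rho_f*Vf + rho_m*(1-Vf) = 1.5*0.48 + 1.3*0.52 = 1.396 g/cm^3

1.396 g/cm^3


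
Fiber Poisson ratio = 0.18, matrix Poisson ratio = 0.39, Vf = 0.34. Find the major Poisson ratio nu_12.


nu_12 = nu_f*Vf + nu_m*(1-Vf) = 0.18*0.34 + 0.39*0.66 = 0.3186

0.3186


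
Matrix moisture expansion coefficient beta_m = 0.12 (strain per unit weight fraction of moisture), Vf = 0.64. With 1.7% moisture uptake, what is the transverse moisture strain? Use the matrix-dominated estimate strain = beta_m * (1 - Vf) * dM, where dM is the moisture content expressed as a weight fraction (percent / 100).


dM = 1.7/100 = 0.017
strain = beta_m * (1-Vf) * dM = 0.12 * 0.36 * 0.017 = 0.0007344

0.0007344


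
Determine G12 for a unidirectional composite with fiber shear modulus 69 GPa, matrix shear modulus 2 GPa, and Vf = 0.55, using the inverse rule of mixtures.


1/G12 = Vf/Gf + (1-Vf)/Gm = 0.55/69 + 0.45/2
G12 = 4.29 GPa

4.29 GPa


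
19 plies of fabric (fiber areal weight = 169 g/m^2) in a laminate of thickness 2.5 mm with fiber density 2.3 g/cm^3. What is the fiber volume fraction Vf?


Vf = n * FAW / (rho_f * h * 1000) = 19 * 169 / (2.3 * 2.5 * 1000) = 0.5584

0.5584


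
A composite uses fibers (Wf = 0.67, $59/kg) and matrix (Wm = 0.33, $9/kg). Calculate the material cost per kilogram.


Cost = cost_f*Wf + cost_m*Wm = 59*0.67 + 9*0.33 = $42.5/kg

$42.5/kg


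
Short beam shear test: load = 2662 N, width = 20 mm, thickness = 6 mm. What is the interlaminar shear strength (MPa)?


ILSS = 3F/(4bh) = 3*2662/(4*20*6) = 16.64 MPa

16.64 MPa


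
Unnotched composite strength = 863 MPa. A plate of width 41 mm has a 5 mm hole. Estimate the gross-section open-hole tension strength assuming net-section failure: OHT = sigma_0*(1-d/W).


OHT = sigma_0*(1-d/W) = 863*(1-5/41) = 757.8 MPa

757.8 MPa


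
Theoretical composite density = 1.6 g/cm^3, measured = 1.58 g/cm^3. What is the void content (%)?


Void% = (rho_theo - rho_actual)/rho_theo * 100 = (1.6 - 1.58)/1.6 * 100 = 1.25%

1.25%


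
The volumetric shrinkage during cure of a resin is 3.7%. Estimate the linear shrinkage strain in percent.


Linear shrinkage ≈ vol_shrink/3 = 3.7/3 = 1.233%

1.233%


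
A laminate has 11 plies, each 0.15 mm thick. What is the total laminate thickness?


h = n * t_ply = 11 * 0.15 = 1.65 mm

1.65 mm


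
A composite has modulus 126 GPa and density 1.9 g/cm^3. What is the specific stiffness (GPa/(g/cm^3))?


Specific stiffness = E/rho = 126/1.9 = 66.3 GPa/(g/cm^3)

66.3 GPa/(g/cm^3)


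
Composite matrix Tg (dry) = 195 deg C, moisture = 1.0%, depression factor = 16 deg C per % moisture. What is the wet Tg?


Tg_wet = Tg_dry - k*moisture = 195 - 16*1.0 = 179.0 deg C

179.0 deg C


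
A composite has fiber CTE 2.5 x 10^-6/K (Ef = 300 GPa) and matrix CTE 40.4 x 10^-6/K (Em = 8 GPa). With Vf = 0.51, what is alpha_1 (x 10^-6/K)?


E1 = Ef*Vf + Em*(1-Vf) = 156.92
alpha_1 = (alpha_f*Ef*Vf + alpha_m*Em*(1-Vf))/E1 = 3.45 x 10^-6/K

3.45 x 10^-6/K


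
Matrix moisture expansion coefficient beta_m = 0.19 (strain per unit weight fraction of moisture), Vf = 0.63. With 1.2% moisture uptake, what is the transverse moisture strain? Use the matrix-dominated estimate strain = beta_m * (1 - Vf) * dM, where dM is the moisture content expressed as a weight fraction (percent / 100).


dM = 1.2/100 = 0.012
strain = beta_m * (1-Vf) * dM = 0.19 * 0.37 * 0.012 = 0.0008436

0.0008436


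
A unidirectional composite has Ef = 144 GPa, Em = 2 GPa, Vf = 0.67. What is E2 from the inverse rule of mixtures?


1/E2 = Vf/Ef + (1-Vf)/Em = 0.67/144 + 0.33/2
E2 = 5.89 GPa

5.89 GPa


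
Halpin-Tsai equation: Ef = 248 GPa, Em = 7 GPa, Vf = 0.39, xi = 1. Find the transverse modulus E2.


eta = (Ef/Em - 1)/(Ef/Em + xi) = (35.4286 - 1)/(35.4286 + 1) = 0.9451
E2 = Em*(1+xi*eta*Vf)/(1-eta*Vf) = 15.17 GPa

15.17 GPa


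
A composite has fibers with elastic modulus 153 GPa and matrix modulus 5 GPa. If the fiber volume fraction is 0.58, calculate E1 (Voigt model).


E1 = Ef*Vf + Em*(1-Vf) = 153*0.58 + 5*0.42 = 90.84 GPa

90.84 GPa


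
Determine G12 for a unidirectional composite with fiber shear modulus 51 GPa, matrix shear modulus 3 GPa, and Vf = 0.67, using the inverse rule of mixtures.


1/G12 = Vf/Gf + (1-Vf)/Gm = 0.67/51 + 0.33/3
G12 = 8.12 GPa

8.12 GPa


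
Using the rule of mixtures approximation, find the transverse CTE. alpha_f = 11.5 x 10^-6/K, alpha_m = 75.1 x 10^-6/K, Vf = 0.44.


alpha_2 = alpha_f*Vf + alpha_m*(1-Vf) = 11.5*0.44 + 75.1*0.56 = 47.1 x 10^-6/K

47.1 x 10^-6/K


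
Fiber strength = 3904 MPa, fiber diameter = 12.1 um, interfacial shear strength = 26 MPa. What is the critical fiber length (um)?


Lc = sigma_f * d / (2 * tau_i) = 3904 * 12.1 / (2 * 26) = 908.4 um

908.4 um


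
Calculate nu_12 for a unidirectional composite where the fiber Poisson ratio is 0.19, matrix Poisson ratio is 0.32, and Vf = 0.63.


nu_12 = nu_f*Vf + nu_m*(1-Vf) = 0.19*0.63 + 0.32*0.37 = 0.2381

0.2381


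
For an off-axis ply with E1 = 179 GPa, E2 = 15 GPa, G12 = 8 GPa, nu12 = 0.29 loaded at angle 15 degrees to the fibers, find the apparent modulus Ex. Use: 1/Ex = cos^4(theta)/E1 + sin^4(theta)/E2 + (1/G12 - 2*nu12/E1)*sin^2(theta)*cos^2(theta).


cos^4(15) = 0.870513, sin^4(15) = 0.004487, sin^2(15)*cos^2(15) = 0.0625
1/G12 - 2*nu12/E1 = 1/8 - 2*0.29/179 = 0.12176 GPa^-1
1/Ex = 0.870513/179 + 0.004487/15 + 0.12176*0.0625 = 0.0127723 GPa^-1
Ex = 78.29 GPa

78.29 GPa


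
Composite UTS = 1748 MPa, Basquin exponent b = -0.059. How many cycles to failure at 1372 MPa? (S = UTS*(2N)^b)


N = 0.5 * (S/UTS)^(1/b) = 0.5 * (1372/1748)^(1/-0.059) = 30.3254 cycles

30.3254 cycles


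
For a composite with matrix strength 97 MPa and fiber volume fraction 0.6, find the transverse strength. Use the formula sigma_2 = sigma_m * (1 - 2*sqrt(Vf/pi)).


factor = 1 - 2*sqrt(0.6/pi) = 0.126
sigma_2 = 97 * 0.126 = 12.22 MPa

12.22 MPa


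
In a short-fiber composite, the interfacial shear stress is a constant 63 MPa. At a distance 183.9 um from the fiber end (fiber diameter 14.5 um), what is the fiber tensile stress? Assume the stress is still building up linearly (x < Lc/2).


Force balance: sigma_f * (pi*d^2/4) = tau * (pi*d) * x  ->  sigma_f = 4 * tau * x / d
sigma_f = 4 * 63 * 183.9 / 14.5 = 3196.1 MPa

3196.1 MPa


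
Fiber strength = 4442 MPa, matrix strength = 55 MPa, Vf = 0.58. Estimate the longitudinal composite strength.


sigma_1 = sigma_f*Vf + sigma_m*(1-Vf) = 4442*0.58 + 55*0.42 = 2599.5 MPa

2599.5 MPa


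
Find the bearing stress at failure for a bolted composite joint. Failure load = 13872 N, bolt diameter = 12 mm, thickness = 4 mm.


sigma_br = F/(d*h) = 13872/(12*4) = 289.0 MPa

289.0 MPa


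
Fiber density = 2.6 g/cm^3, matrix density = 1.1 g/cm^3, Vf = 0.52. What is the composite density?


rho_c = rho_f*Vf + rho_m*(1-Vf) = 2.6*0.52 + 1.1*0.48 = 1.88 g/cm^3

1.88 g/cm^3


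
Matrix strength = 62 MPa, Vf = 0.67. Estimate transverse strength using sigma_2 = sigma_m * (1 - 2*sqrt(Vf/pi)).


factor = 1 - 2*sqrt(0.67/pi) = 0.0764
sigma_2 = 62 * 0.0764 = 4.74 MPa

4.74 MPa


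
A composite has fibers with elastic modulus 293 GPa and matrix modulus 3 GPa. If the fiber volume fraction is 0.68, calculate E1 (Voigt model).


E1 = Ef*Vf + Em*(1-Vf) = 293*0.68 + 3*0.32 = 200.2 GPa

200.2 GPa


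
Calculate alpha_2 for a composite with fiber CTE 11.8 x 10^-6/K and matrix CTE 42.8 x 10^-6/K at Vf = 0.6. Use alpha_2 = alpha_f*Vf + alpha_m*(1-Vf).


alpha_2 = alpha_f*Vf + alpha_m*(1-Vf) = 11.8*0.6 + 42.8*0.4 = 24.2 x 10^-6/K

24.2 x 10^-6/K


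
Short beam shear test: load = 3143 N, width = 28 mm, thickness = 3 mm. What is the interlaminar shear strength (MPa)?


ILSS = 3F/(4bh) = 3*3143/(4*28*3) = 28.06 MPa

28.06 MPa


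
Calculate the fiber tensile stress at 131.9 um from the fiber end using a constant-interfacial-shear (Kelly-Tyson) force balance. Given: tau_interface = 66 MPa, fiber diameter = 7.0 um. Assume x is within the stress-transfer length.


Force balance: sigma_f * (pi*d^2/4) = tau * (pi*d) * x  ->  sigma_f = 4 * tau * x / d
sigma_f = 4 * 66 * 131.9 / 7.0 = 4974.5 MPa

4974.5 MPa


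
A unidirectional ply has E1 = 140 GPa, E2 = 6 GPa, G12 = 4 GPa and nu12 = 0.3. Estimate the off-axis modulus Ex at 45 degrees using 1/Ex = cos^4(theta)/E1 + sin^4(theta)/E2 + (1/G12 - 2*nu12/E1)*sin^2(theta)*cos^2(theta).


cos^4(45) = 0.25, sin^4(45) = 0.25, sin^2(45)*cos^2(45) = 0.25
1/G12 - 2*nu12/E1 = 1/4 - 2*0.3/140 = 0.245714 GPa^-1
1/Ex = 0.25/140 + 0.25/6 + 0.245714*0.25 = 0.104881 GPa^-1
Ex = 9.53 GPa

9.53 GPa


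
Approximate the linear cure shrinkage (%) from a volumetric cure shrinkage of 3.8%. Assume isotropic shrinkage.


Linear shrinkage ≈ vol_shrink/3 = 3.8/3 = 1.267%

1.267%


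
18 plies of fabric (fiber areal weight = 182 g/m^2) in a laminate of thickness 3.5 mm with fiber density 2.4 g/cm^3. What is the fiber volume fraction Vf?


Vf = n * FAW / (rho_f * h * 1000) = 18 * 182 / (2.4 * 3.5 * 1000) = 0.39

0.39
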